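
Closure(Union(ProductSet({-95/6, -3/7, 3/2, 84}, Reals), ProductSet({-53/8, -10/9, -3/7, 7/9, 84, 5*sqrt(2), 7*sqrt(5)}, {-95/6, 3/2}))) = Union(ProductSet({-95/6, -3/7, 3/2, 84}, Reals), ProductSet({-53/8, -10/9, -3/7, 7/9, 84, 5*sqrt(2), 7*sqrt(5)}, {-95/6, 3/2}))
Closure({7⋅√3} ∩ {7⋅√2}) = ∅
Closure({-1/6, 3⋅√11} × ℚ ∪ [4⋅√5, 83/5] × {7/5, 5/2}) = ({-1/6, 3⋅√11} × ℝ) ∪ ([4⋅√5, 83/5] × {7/5, 5/2})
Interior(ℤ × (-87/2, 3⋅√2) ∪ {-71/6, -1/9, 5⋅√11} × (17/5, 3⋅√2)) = ∅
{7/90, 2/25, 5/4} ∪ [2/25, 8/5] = {7/90} ∪ [2/25, 8/5]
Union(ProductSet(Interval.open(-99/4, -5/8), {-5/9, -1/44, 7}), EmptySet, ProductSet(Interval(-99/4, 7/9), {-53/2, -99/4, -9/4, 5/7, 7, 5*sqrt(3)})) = Union(ProductSet(Interval.open(-99/4, -5/8), {-5/9, -1/44, 7}), ProductSet(Interval(-99/4, 7/9), {-53/2, -99/4, -9/4, 5/7, 7, 5*sqrt(3)}))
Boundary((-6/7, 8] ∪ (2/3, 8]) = {-6/7, 8}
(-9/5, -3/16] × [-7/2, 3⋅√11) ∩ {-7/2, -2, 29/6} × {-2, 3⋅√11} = ∅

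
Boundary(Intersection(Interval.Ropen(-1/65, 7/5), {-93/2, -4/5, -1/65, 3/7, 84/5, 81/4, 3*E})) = {-1/65, 3/7}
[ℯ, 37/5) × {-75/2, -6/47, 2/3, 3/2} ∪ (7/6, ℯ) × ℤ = ((7/6, ℯ) × ℤ) ∪ ([ℯ, 37/5) × {-75/2, -6/47, 2/3, 3/2})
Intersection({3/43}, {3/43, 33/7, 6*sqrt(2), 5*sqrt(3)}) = {3/43}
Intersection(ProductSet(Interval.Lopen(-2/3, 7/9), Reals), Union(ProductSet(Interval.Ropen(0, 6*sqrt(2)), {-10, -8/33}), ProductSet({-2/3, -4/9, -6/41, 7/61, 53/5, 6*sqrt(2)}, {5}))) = Union(ProductSet({-4/9, -6/41, 7/61}, {5}), ProductSet(Interval(0, 7/9), {-10, -8/33}))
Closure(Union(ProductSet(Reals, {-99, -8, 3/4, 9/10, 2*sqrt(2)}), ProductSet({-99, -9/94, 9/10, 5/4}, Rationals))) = Union(ProductSet({-99, -9/94, 9/10, 5/4}, Reals), ProductSet(Reals, {-99, -8, 3/4, 9/10, 2*sqrt(2)}))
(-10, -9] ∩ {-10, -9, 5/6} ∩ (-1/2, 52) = ∅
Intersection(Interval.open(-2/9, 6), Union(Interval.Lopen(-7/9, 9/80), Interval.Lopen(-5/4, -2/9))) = Interval.Lopen(-2/9, 9/80)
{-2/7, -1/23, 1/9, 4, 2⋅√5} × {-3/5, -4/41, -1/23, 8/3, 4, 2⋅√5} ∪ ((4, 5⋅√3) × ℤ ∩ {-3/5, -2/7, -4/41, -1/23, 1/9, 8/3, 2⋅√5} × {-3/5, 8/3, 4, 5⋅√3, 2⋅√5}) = {-2/7, -1/23, 1/9, 4, 2⋅√5} × {-3/5, -4/41, -1/23, 8/3, 4, 2⋅√5}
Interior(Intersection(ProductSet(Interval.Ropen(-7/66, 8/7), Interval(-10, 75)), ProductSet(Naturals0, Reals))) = EmptySet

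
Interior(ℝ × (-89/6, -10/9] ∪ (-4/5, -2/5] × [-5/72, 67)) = (ℝ × (-89/6, -10/9)) ∪ ((-4/5, -2/5) × (-5/72, 67))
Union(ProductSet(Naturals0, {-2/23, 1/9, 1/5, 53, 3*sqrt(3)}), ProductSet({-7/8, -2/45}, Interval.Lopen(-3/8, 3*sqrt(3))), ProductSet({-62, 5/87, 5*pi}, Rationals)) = Union(ProductSet({-7/8, -2/45}, Interval.Lopen(-3/8, 3*sqrt(3))), ProductSet({-62, 5/87, 5*pi}, Rationals), ProductSet(Naturals0, {-2/23, 1/9, 1/5, 53, 3*sqrt(3)}))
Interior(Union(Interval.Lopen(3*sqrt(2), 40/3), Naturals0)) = Union(Complement(Interval.open(3*sqrt(2), 40/3), Complement(Naturals0, Interval.open(3*sqrt(2), 40/3))), Complement(Naturals0, Union(Complement(Naturals0, Interval.open(3*sqrt(2), 40/3)), {40/3, 3*sqrt(2)})), Complement(Range(5, 14, 1), Complement(Naturals0, Interval.open(3*sqrt(2), 40/3))), Complement(Range(5, 14, 1), Union(Complement(Naturals0, Interval.open(3*sqrt(2), 40/3)), {40/3, 3*sqrt(2)})))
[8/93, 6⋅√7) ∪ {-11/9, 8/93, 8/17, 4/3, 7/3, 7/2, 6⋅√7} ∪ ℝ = (-∞, ∞)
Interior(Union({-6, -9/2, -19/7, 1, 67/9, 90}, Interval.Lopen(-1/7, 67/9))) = Interval.open(-1/7, 67/9)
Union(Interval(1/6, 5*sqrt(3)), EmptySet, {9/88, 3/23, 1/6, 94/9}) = Union({9/88, 3/23, 94/9}, Interval(1/6, 5*sqrt(3)))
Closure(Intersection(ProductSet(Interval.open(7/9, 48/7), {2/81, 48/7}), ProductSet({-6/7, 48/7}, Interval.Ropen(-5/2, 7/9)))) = EmptySet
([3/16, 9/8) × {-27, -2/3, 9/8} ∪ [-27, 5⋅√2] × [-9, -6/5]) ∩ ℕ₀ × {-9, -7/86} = {0, 1, …, 7} × {-9}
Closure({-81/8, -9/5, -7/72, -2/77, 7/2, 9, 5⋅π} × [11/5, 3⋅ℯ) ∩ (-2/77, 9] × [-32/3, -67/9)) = ∅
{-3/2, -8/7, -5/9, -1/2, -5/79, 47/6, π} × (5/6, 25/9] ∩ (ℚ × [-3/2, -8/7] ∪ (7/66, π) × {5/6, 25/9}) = ∅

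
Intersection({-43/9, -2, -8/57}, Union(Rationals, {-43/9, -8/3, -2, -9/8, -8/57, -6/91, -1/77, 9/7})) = {-43/9, -2, -8/57}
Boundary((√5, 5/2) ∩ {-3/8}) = ∅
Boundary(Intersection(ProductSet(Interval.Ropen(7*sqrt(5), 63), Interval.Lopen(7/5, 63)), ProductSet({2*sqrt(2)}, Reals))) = EmptySet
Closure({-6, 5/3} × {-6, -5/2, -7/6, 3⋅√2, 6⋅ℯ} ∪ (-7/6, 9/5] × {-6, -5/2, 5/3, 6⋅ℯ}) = ([-7/6, 9/5] × {-6, -5/2, 5/3, 6⋅ℯ}) ∪ ({-6, 5/3} × {-6, -5/2, -7/6, 3⋅√2, 6⋅ℯ})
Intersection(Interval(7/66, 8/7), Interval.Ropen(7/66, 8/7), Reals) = Interval.Ropen(7/66, 8/7)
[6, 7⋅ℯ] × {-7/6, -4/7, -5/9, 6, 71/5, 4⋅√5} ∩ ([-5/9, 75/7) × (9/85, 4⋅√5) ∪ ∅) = [6, 75/7) × {6}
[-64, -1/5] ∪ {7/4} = [-64, -1/5] ∪ {7/4}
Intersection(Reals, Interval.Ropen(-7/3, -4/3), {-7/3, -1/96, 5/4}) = {-7/3}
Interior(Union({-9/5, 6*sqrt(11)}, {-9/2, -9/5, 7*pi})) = EmptySet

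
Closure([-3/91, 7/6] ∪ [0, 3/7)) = [-3/91, 7/6]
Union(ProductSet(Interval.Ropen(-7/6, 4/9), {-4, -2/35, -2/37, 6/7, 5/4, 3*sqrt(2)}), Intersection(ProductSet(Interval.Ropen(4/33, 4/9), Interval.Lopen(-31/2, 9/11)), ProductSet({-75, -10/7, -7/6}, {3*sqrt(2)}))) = ProductSet(Interval.Ropen(-7/6, 4/9), {-4, -2/35, -2/37, 6/7, 5/4, 3*sqrt(2)})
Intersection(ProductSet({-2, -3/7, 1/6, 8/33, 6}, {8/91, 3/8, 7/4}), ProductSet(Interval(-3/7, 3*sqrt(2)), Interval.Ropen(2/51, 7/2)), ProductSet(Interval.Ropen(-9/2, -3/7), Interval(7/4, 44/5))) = EmptySet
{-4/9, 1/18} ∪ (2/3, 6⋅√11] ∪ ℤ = ℤ ∪ {-4/9, 1/18} ∪ (2/3, 6⋅√11]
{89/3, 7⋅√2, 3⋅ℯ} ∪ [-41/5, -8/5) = [-41/5, -8/5) ∪ {89/3, 7⋅√2, 3⋅ℯ}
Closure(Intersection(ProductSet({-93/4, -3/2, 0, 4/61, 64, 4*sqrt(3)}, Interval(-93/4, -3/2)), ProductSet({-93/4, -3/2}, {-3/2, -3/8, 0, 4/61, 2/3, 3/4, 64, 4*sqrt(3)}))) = ProductSet({-93/4, -3/2}, {-3/2})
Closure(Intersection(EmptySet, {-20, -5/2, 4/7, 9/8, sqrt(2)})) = EmptySet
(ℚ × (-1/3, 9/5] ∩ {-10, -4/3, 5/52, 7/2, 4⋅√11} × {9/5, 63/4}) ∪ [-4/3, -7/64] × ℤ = ([-4/3, -7/64] × ℤ) ∪ ({-10, -4/3, 5/52, 7/2} × {9/5})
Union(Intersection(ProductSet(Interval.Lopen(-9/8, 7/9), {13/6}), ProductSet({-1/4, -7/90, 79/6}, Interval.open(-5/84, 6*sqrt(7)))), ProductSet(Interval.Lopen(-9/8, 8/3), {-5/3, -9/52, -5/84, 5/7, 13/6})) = ProductSet(Interval.Lopen(-9/8, 8/3), {-5/3, -9/52, -5/84, 5/7, 13/6})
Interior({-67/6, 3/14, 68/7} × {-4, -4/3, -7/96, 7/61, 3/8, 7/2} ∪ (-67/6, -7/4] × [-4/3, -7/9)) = (-67/6, -7/4) × (-4/3, -7/9)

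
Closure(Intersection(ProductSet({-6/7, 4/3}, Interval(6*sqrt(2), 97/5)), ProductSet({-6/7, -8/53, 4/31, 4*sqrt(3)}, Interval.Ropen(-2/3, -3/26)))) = EmptySet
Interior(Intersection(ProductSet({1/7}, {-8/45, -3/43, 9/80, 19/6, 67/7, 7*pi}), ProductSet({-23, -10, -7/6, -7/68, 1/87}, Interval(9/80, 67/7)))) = EmptySet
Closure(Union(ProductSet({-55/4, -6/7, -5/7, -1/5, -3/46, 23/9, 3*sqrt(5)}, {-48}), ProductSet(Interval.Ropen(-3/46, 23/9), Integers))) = Union(ProductSet({-55/4, -6/7, -5/7, -1/5, -3/46, 23/9, 3*sqrt(5)}, {-48}), ProductSet(Interval(-3/46, 23/9), Integers))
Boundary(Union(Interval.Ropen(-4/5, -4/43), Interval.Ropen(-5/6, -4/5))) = {-5/6, -4/43}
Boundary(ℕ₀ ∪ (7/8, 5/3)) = {7/8, 5/3} ∪ (ℕ₀ \ (7/8, 5/3))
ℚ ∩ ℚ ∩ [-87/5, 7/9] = ℚ ∩ [-87/5, 7/9]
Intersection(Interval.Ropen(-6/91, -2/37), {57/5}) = EmptySet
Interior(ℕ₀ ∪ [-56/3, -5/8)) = ((-56/3, -5/8) \ ℕ₀ \ (-56/3, -5/8)) ∪ (ℕ₀ \ ({-56/3, -5/8} ∪ (ℕ₀ \ (-56/3, -5/8))))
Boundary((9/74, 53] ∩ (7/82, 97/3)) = {9/74, 97/3}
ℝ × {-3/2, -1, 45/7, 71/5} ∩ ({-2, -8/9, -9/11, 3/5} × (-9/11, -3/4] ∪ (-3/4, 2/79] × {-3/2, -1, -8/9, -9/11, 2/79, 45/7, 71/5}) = (-3/4, 2/79] × {-3/2, -1, 45/7, 71/5}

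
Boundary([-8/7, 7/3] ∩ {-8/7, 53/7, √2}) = {-8/7, √2}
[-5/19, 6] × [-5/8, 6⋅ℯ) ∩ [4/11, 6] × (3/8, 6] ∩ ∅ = ∅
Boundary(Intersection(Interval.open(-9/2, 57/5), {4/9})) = {4/9}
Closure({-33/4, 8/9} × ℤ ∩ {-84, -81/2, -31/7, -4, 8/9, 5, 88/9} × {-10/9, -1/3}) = ∅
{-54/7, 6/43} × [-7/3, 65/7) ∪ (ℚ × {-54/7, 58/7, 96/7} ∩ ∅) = {-54/7, 6/43} × [-7/3, 65/7)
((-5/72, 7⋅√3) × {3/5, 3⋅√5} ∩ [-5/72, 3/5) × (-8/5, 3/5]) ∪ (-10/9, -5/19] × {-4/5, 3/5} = ((-5/72, 3/5) × {3/5}) ∪ ((-10/9, -5/19] × {-4/5, 3/5})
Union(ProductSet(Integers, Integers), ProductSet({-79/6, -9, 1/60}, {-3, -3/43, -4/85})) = Union(ProductSet({-79/6, -9, 1/60}, {-3, -3/43, -4/85}), ProductSet(Integers, Integers))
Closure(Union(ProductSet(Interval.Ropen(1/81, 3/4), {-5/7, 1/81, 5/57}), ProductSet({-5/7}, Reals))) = Union(ProductSet({-5/7}, Reals), ProductSet(Interval(1/81, 3/4), {-5/7, 1/81, 5/57}))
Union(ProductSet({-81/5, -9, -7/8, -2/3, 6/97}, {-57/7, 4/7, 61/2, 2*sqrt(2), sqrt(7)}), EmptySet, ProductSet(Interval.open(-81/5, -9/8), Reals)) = Union(ProductSet({-81/5, -9, -7/8, -2/3, 6/97}, {-57/7, 4/7, 61/2, 2*sqrt(2), sqrt(7)}), ProductSet(Interval.open(-81/5, -9/8), Reals))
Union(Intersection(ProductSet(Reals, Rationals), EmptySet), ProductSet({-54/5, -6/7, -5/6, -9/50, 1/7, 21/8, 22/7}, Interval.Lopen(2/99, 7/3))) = ProductSet({-54/5, -6/7, -5/6, -9/50, 1/7, 21/8, 22/7}, Interval.Lopen(2/99, 7/3))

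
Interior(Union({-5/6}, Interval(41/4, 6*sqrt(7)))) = Interval.open(41/4, 6*sqrt(7))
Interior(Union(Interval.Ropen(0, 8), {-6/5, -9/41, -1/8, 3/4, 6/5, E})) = Interval.open(0, 8)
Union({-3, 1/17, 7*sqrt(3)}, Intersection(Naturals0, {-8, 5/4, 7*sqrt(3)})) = {-3, 1/17, 7*sqrt(3)}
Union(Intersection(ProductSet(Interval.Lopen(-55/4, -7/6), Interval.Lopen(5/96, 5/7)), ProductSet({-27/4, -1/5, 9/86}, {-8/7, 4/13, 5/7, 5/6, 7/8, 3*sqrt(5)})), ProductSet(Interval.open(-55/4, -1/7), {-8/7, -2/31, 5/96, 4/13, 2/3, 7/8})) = Union(ProductSet({-27/4}, {4/13, 5/7}), ProductSet(Interval.open(-55/4, -1/7), {-8/7, -2/31, 5/96, 4/13, 2/3, 7/8}))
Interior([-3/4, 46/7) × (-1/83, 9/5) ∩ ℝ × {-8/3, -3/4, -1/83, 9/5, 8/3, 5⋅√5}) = ∅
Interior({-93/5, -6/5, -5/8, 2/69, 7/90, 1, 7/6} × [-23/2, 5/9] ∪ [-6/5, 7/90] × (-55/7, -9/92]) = (-6/5, 7/90) × (-55/7, -9/92)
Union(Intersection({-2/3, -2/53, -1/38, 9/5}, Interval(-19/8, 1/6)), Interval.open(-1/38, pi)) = Union({-2/3, -2/53}, Interval.Ropen(-1/38, pi))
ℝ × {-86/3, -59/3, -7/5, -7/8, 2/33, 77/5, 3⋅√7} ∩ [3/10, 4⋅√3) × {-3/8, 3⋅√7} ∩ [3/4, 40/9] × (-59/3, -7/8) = ∅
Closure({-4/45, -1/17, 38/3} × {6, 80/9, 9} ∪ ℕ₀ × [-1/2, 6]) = (ℕ₀ × [-1/2, 6]) ∪ ({-4/45, -1/17, 38/3} × {6, 80/9, 9})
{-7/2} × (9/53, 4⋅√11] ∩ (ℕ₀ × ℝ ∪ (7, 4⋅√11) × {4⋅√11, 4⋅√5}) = ∅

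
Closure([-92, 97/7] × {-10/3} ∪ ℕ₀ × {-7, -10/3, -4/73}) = (ℕ₀ × {-7, -10/3, -4/73}) ∪ ([-92, 97/7] × {-10/3})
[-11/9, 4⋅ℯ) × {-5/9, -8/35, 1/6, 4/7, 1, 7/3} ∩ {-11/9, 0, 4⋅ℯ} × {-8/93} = ∅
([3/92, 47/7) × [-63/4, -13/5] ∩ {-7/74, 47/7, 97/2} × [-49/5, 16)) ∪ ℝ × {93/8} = ℝ × {93/8}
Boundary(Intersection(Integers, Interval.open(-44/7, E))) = Range(-6, 3, 1)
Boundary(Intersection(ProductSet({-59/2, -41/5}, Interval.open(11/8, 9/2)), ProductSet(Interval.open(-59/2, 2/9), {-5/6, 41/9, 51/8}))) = EmptySet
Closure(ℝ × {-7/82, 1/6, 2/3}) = ℝ × {-7/82, 1/6, 2/3}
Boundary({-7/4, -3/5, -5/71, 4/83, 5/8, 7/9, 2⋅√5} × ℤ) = {-7/4, -3/5, -5/71, 4/83, 5/8, 7/9, 2⋅√5} × ℤ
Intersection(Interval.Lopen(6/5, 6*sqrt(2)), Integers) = Range(2, 9, 1)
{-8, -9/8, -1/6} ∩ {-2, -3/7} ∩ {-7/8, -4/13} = ∅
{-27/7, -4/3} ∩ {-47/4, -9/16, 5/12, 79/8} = ∅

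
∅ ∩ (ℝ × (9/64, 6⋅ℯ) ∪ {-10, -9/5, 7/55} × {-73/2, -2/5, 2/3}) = ∅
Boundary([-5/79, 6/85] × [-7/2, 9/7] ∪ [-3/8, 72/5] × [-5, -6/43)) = ([-3/8, 72/5] × {-5}) ∪ ([-5/79, 6/85] × {9/7}) ∪ ({-3/8, 72/5} × [-5, -6/43]) ∪ ({-5/79, 6/85} × [-6/43, 9/7]) ∪ (([-3/8, -5/79] ∪ [6/85, 72/5]) × {-5, -6/43})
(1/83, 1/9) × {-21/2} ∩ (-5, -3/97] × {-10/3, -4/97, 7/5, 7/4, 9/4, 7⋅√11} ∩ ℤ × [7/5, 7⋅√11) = ∅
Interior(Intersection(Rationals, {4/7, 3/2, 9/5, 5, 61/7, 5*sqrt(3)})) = EmptySet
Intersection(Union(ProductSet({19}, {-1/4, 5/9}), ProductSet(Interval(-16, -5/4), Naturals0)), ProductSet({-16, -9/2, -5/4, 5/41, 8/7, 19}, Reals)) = Union(ProductSet({19}, {-1/4, 5/9}), ProductSet({-16, -9/2, -5/4}, Naturals0))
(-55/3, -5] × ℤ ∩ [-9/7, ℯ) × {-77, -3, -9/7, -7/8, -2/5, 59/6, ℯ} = ∅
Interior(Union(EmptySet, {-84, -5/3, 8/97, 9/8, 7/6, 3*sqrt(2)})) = EmptySet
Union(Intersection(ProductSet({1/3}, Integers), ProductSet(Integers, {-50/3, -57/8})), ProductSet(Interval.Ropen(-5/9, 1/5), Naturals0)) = ProductSet(Interval.Ropen(-5/9, 1/5), Naturals0)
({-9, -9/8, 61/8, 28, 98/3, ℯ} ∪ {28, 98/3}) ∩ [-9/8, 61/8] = {-9/8, 61/8, ℯ}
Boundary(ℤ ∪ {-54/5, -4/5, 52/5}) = ℤ ∪ {-54/5, -4/5, 52/5}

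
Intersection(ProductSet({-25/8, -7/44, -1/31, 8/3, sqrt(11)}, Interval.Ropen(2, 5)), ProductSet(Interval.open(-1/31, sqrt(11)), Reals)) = ProductSet({8/3}, Interval.Ropen(2, 5))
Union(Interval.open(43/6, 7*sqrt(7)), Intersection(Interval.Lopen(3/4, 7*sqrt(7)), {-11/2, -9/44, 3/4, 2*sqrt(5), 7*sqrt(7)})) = Union({2*sqrt(5)}, Interval.Lopen(43/6, 7*sqrt(7)))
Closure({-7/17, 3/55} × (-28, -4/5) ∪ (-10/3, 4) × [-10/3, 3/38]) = ({-7/17, 3/55} × [-28, -4/5)) ∪ ([-10/3, 4] × [-10/3, 3/38])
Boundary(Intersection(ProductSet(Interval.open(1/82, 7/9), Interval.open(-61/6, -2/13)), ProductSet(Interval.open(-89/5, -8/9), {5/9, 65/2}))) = EmptySet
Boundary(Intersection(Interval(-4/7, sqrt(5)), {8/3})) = EmptySet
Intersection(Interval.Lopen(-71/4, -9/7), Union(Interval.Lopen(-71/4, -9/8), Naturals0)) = Interval.Lopen(-71/4, -9/7)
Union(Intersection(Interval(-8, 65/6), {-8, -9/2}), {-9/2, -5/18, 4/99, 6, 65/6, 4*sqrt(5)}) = {-8, -9/2, -5/18, 4/99, 6, 65/6, 4*sqrt(5)}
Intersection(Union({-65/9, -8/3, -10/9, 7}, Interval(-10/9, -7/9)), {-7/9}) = {-7/9}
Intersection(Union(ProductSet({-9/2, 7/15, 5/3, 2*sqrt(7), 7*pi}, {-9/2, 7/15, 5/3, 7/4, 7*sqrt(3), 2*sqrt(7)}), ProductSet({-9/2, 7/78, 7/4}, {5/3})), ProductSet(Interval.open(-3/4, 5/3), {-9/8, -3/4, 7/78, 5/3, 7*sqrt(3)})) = Union(ProductSet({7/78}, {5/3}), ProductSet({7/15}, {5/3, 7*sqrt(3)}))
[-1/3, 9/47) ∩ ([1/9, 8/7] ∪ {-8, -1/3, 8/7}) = {-1/3} ∪ [1/9, 9/47)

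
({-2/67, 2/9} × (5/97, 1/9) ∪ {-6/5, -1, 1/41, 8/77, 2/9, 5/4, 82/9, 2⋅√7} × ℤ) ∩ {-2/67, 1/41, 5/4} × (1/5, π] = {1/41, 5/4} × {1, 2, 3}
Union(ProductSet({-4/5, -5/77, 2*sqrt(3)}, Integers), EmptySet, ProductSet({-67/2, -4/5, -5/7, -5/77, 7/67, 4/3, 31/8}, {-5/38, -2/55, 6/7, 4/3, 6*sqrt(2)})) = Union(ProductSet({-4/5, -5/77, 2*sqrt(3)}, Integers), ProductSet({-67/2, -4/5, -5/7, -5/77, 7/67, 4/3, 31/8}, {-5/38, -2/55, 6/7, 4/3, 6*sqrt(2)}))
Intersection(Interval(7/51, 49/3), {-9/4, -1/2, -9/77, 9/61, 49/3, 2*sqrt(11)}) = {9/61, 49/3, 2*sqrt(11)}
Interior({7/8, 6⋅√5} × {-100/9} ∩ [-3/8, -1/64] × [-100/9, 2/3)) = ∅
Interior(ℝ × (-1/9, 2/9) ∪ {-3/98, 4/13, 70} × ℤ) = (ℝ × (-1/9, 2/9) \ ℤ \ (-1/9, 2/9)) ∪ ({-3/98, 4/13, 70} × ℤ \ ({-1/9, 2/9} ∪ (ℤ \ (-1/9, 2/9)))) ∪ (((-∞, -3/98) ∪ (-3/98, 4/13) ∪ (4/13, 70) ∪ (70, ∞)) × (-1/9, 2/9))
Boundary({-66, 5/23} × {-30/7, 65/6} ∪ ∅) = {-66, 5/23} × {-30/7, 65/6}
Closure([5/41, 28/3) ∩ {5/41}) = {5/41}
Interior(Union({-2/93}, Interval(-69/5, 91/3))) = Interval.open(-69/5, 91/3)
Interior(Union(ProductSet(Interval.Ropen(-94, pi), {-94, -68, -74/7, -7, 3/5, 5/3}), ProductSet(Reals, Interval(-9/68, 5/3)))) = ProductSet(Reals, Interval.open(-9/68, 5/3))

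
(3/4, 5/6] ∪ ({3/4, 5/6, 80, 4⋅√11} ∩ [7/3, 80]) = (3/4, 5/6] ∪ {80, 4⋅√11}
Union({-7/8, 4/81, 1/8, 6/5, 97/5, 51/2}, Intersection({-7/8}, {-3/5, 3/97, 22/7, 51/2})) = {-7/8, 4/81, 1/8, 6/5, 97/5, 51/2}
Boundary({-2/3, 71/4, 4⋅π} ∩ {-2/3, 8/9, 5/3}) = {-2/3}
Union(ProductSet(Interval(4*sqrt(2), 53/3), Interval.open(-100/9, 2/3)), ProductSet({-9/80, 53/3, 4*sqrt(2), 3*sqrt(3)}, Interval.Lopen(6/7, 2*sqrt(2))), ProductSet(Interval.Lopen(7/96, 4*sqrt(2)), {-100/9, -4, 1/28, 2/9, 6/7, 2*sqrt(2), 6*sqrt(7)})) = Union(ProductSet({-9/80, 53/3, 4*sqrt(2), 3*sqrt(3)}, Interval.Lopen(6/7, 2*sqrt(2))), ProductSet(Interval.Lopen(7/96, 4*sqrt(2)), {-100/9, -4, 1/28, 2/9, 6/7, 2*sqrt(2), 6*sqrt(7)}), ProductSet(Interval(4*sqrt(2), 53/3), Interval.open(-100/9, 2/3)))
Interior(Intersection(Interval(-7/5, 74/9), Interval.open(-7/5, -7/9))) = Interval.open(-7/5, -7/9)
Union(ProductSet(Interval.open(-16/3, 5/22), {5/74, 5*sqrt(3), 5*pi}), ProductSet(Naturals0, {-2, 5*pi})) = Union(ProductSet(Interval.open(-16/3, 5/22), {5/74, 5*sqrt(3), 5*pi}), ProductSet(Naturals0, {-2, 5*pi}))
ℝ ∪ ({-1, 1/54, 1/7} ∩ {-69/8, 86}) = ℝ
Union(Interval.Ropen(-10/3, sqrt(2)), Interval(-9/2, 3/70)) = Interval.Ropen(-9/2, sqrt(2))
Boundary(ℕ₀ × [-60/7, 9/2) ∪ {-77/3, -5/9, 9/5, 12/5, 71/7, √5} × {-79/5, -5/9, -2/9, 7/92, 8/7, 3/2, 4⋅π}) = (ℕ₀ × [-60/7, 9/2]) ∪ ({-77/3, -5/9, 9/5, 12/5, 71/7, √5} × {-79/5, -5/9, -2/9, 7/92, 8/7, 3/2, 4⋅π})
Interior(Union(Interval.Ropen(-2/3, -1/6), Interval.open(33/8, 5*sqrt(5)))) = Union(Interval.open(-2/3, -1/6), Interval.open(33/8, 5*sqrt(5)))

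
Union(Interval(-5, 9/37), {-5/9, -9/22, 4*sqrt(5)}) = Union({4*sqrt(5)}, Interval(-5, 9/37))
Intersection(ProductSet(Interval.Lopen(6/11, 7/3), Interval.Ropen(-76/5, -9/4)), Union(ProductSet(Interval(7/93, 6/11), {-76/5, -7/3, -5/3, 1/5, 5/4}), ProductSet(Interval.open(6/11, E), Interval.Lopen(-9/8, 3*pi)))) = EmptySet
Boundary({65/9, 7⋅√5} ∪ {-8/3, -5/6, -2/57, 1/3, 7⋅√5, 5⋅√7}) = {-8/3, -5/6, -2/57, 1/3, 65/9, 7⋅√5, 5⋅√7}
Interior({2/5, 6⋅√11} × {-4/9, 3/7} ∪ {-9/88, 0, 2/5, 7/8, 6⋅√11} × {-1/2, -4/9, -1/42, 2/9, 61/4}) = ∅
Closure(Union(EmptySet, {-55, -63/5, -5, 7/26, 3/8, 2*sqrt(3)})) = {-55, -63/5, -5, 7/26, 3/8, 2*sqrt(3)}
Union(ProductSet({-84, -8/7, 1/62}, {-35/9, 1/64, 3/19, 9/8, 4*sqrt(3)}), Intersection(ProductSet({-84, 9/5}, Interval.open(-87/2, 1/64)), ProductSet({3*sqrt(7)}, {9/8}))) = ProductSet({-84, -8/7, 1/62}, {-35/9, 1/64, 3/19, 9/8, 4*sqrt(3)})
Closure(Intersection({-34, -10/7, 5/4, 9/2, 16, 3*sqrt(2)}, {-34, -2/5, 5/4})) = {-34, 5/4}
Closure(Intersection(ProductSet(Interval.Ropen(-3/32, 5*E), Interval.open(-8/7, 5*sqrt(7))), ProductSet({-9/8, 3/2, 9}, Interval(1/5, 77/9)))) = ProductSet({3/2, 9}, Interval(1/5, 77/9))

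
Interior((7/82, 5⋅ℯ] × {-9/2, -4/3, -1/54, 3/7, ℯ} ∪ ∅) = ∅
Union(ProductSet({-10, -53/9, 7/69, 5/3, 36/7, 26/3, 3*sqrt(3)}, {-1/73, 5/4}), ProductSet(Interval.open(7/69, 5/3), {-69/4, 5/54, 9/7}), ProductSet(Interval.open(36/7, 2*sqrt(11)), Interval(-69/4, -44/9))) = Union(ProductSet({-10, -53/9, 7/69, 5/3, 36/7, 26/3, 3*sqrt(3)}, {-1/73, 5/4}), ProductSet(Interval.open(7/69, 5/3), {-69/4, 5/54, 9/7}), ProductSet(Interval.open(36/7, 2*sqrt(11)), Interval(-69/4, -44/9)))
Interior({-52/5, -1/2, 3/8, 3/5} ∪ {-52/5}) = ∅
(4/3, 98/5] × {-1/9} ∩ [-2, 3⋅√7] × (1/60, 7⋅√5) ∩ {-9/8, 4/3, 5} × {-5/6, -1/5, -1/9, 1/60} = ∅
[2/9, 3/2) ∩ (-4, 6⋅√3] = [2/9, 3/2)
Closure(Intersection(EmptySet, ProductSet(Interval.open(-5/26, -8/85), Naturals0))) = EmptySet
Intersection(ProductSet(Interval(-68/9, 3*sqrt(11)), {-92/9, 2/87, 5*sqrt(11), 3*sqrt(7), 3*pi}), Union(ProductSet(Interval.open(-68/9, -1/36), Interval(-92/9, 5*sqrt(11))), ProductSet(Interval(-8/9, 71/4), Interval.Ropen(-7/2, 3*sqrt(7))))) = Union(ProductSet(Interval.open(-68/9, -1/36), {-92/9, 2/87, 5*sqrt(11), 3*sqrt(7), 3*pi}), ProductSet(Interval(-8/9, 3*sqrt(11)), {2/87}))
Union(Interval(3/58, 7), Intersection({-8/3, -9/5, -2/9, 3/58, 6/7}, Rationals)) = Union({-8/3, -9/5, -2/9}, Interval(3/58, 7))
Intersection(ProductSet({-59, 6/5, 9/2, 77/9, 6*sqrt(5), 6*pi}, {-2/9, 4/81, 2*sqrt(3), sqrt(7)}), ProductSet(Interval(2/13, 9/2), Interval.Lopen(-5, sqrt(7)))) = ProductSet({6/5, 9/2}, {-2/9, 4/81, sqrt(7)})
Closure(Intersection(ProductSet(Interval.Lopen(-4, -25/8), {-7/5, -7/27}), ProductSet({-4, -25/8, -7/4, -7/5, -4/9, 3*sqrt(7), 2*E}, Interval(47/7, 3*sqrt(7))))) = EmptySet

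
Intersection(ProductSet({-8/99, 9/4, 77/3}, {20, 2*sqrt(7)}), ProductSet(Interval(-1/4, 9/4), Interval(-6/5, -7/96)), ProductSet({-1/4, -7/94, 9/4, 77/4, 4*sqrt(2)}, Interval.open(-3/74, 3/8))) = EmptySet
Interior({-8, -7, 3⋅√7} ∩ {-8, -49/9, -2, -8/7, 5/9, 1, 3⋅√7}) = ∅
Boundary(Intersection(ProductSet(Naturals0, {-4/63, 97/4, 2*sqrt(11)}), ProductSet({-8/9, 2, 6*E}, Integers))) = EmptySet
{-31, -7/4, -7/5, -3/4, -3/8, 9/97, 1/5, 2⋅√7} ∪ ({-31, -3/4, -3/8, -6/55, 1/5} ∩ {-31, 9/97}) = {-31, -7/4, -7/5, -3/4, -3/8, 9/97, 1/5, 2⋅√7}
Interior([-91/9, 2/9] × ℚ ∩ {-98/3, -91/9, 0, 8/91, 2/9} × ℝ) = ∅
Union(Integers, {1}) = Integers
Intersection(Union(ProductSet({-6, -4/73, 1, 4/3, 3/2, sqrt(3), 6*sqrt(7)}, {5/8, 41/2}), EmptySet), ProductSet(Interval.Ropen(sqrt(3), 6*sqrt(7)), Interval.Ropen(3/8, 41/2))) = ProductSet({sqrt(3)}, {5/8})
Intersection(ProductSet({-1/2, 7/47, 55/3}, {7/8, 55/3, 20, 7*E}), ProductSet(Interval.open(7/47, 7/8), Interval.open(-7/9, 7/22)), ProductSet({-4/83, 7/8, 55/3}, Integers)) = EmptySet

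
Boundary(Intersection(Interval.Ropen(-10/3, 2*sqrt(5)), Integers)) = Range(-3, 5, 1)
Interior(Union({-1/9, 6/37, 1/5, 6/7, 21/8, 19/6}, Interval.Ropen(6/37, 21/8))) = Interval.open(6/37, 21/8)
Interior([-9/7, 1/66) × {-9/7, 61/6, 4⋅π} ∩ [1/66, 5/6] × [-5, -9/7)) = ∅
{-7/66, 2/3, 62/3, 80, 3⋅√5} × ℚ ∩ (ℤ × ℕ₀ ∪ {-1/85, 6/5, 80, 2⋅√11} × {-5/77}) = {80} × ({-5/77} ∪ ℕ₀)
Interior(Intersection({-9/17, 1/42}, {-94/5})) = EmptySet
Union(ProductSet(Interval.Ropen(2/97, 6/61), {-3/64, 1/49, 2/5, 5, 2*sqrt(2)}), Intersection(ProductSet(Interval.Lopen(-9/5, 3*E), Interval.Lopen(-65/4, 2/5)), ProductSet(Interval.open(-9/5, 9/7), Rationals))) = Union(ProductSet(Interval.open(-9/5, 9/7), Intersection(Interval.Lopen(-65/4, 2/5), Rationals)), ProductSet(Interval.Ropen(2/97, 6/61), {-3/64, 1/49, 2/5, 5, 2*sqrt(2)}))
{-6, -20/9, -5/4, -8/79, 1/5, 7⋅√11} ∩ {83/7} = ∅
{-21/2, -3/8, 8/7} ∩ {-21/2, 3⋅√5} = {-21/2}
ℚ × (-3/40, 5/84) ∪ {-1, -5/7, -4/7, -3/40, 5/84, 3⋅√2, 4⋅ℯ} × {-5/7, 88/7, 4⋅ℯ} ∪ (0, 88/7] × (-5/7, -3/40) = (ℚ × (-3/40, 5/84)) ∪ ((0, 88/7] × (-5/7, -3/40)) ∪ ({-1, -5/7, -4/7, -3/40, 5/84, 3⋅√2, 4⋅ℯ} × {-5/7, 88/7, 4⋅ℯ})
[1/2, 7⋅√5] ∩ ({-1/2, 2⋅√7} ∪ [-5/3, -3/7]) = {2⋅√7}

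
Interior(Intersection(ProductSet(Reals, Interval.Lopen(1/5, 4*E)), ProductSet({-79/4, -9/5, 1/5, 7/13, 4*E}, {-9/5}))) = EmptySet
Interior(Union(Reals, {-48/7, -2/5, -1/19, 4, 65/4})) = Reals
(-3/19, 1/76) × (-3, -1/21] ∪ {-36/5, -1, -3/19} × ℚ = ({-36/5, -1, -3/19} × ℚ) ∪ ((-3/19, 1/76) × (-3, -1/21])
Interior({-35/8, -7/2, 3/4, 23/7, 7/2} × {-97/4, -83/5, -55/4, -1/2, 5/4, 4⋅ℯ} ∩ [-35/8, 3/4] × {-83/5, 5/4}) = ∅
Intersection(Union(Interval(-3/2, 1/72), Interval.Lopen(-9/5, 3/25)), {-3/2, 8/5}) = {-3/2}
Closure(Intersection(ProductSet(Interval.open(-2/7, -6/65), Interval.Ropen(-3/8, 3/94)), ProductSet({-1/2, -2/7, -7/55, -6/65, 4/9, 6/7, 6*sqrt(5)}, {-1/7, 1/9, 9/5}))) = ProductSet({-7/55}, {-1/7})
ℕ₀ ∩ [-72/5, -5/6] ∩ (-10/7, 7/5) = ∅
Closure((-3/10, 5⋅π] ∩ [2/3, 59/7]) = [2/3, 59/7]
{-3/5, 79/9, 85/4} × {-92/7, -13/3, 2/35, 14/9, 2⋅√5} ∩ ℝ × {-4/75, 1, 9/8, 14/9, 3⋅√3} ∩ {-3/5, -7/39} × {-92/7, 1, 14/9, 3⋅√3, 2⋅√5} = {-3/5} × {14/9}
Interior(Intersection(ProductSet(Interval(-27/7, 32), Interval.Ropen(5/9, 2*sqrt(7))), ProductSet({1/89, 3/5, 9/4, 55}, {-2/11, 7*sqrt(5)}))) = EmptySet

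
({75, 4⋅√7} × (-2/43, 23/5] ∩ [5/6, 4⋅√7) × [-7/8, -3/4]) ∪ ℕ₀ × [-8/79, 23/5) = ℕ₀ × [-8/79, 23/5)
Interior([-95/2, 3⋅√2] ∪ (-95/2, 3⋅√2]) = (-95/2, 3⋅√2)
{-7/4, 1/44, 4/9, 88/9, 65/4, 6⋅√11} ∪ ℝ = ℝ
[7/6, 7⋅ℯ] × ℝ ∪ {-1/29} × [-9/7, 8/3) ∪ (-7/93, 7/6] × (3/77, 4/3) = ({-1/29} × [-9/7, 8/3)) ∪ ([7/6, 7⋅ℯ] × ℝ) ∪ ((-7/93, 7/6] × (3/77, 4/3))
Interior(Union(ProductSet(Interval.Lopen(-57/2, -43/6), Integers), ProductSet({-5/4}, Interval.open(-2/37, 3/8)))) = EmptySet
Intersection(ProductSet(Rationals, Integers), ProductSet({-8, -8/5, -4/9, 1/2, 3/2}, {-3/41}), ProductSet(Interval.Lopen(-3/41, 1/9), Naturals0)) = EmptySet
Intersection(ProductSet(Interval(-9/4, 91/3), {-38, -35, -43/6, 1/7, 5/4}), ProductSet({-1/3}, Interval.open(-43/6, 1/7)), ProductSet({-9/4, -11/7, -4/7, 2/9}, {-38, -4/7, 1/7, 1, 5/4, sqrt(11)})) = EmptySet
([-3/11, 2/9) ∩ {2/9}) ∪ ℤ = ℤ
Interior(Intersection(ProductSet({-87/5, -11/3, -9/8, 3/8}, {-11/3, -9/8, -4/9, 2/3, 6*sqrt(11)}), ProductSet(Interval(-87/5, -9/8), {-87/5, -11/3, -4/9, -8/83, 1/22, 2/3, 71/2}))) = EmptySet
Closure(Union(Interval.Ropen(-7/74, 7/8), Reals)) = Interval(-oo, oo)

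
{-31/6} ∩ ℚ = {-31/6}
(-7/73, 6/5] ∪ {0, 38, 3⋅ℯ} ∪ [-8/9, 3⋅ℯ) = [-8/9, 3⋅ℯ] ∪ {38}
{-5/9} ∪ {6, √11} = {-5/9, 6, √11}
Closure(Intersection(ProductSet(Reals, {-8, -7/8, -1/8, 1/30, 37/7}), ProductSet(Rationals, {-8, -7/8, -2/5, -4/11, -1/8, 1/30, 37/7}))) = ProductSet(Reals, {-8, -7/8, -1/8, 1/30, 37/7})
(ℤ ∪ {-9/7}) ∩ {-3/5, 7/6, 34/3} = ∅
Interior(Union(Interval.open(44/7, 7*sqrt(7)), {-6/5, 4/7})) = Interval.open(44/7, 7*sqrt(7))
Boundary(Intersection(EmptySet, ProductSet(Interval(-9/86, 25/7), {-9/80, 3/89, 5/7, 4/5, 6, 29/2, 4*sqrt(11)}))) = EmptySet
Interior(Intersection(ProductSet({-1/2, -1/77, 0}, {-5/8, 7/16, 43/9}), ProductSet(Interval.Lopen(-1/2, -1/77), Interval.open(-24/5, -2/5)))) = EmptySet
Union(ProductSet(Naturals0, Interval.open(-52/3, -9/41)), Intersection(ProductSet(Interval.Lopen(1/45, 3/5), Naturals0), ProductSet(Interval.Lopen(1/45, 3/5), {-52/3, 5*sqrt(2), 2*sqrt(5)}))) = ProductSet(Naturals0, Interval.open(-52/3, -9/41))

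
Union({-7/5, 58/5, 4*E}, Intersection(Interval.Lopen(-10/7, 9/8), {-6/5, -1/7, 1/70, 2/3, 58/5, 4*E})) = {-7/5, -6/5, -1/7, 1/70, 2/3, 58/5, 4*E}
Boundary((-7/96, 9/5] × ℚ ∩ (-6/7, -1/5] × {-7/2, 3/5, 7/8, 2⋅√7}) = ∅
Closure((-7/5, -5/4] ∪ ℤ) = ℤ ∪ [-7/5, -5/4]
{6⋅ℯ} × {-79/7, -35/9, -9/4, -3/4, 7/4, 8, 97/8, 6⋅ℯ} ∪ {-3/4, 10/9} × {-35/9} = ({-3/4, 10/9} × {-35/9}) ∪ ({6⋅ℯ} × {-79/7, -35/9, -9/4, -3/4, 7/4, 8, 97/8, 6⋅ℯ})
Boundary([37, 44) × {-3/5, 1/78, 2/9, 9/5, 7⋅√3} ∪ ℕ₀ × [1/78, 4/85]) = (ℕ₀ × [1/78, 4/85]) ∪ ([37, 44] × {-3/5, 1/78, 2/9, 9/5, 7⋅√3})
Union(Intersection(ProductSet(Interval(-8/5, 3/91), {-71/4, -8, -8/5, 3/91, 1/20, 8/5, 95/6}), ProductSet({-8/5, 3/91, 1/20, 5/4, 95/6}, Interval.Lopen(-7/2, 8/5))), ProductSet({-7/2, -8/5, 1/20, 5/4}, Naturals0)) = Union(ProductSet({-8/5, 3/91}, {-8/5, 3/91, 1/20, 8/5}), ProductSet({-7/2, -8/5, 1/20, 5/4}, Naturals0))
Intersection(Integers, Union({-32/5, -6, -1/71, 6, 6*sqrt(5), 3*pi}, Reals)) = Integers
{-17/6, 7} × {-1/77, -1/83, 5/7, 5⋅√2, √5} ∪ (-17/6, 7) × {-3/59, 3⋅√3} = ((-17/6, 7) × {-3/59, 3⋅√3}) ∪ ({-17/6, 7} × {-1/77, -1/83, 5/7, 5⋅√2, √5})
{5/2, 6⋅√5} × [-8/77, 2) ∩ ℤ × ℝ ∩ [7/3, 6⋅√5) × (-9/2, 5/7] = ∅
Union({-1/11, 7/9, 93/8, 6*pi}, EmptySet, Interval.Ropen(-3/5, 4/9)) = Union({7/9, 93/8, 6*pi}, Interval.Ropen(-3/5, 4/9))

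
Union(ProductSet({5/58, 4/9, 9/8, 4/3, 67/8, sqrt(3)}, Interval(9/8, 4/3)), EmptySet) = ProductSet({5/58, 4/9, 9/8, 4/3, 67/8, sqrt(3)}, Interval(9/8, 4/3))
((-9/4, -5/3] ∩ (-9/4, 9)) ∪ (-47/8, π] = (-47/8, π]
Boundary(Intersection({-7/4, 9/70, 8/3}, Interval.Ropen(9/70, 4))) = {9/70, 8/3}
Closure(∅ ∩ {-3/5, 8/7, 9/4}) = ∅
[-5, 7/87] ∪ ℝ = (-∞, ∞)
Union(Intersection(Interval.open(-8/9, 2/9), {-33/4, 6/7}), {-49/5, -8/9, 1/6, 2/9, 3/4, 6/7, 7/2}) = {-49/5, -8/9, 1/6, 2/9, 3/4, 6/7, 7/2}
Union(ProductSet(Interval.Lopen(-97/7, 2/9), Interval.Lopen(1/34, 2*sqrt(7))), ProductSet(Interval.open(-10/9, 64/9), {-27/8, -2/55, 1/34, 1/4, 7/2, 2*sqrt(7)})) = Union(ProductSet(Interval.Lopen(-97/7, 2/9), Interval.Lopen(1/34, 2*sqrt(7))), ProductSet(Interval.open(-10/9, 64/9), {-27/8, -2/55, 1/34, 1/4, 7/2, 2*sqrt(7)}))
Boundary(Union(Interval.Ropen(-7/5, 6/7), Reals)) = EmptySet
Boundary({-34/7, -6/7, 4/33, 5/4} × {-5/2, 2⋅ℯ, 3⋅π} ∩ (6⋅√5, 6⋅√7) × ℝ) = ∅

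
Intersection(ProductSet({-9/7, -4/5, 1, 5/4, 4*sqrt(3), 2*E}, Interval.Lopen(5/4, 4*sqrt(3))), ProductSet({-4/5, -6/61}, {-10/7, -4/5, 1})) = EmptySet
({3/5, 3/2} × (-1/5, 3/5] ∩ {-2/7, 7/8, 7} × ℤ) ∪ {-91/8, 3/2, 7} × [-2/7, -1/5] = {-91/8, 3/2, 7} × [-2/7, -1/5]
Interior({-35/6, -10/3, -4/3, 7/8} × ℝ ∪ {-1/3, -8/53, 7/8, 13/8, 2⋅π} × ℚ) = ∅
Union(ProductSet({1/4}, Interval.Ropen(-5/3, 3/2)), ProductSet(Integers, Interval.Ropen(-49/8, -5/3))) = Union(ProductSet({1/4}, Interval.Ropen(-5/3, 3/2)), ProductSet(Integers, Interval.Ropen(-49/8, -5/3)))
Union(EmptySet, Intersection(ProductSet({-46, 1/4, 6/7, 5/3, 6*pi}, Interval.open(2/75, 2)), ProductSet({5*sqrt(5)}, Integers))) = EmptySet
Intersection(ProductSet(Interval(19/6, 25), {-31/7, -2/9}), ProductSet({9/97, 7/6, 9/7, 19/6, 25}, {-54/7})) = EmptySet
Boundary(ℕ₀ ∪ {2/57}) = ℕ₀ ∪ {2/57}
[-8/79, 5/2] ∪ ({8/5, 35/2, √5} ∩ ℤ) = [-8/79, 5/2]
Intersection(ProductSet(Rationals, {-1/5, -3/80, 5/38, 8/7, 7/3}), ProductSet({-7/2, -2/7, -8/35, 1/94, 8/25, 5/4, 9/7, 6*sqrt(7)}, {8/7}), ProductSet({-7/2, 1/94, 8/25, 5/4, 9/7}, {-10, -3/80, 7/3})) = EmptySet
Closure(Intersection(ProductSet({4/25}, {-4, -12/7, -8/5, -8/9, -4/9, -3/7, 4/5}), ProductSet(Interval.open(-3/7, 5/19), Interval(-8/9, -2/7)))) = ProductSet({4/25}, {-8/9, -4/9, -3/7})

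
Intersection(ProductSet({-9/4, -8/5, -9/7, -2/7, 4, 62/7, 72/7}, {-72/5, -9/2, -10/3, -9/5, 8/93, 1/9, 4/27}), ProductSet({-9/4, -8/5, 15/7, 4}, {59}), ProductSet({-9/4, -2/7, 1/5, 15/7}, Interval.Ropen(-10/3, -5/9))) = EmptySet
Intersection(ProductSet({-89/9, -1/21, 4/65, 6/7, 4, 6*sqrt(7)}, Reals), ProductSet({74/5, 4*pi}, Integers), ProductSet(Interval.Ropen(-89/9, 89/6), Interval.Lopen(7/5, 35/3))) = EmptySet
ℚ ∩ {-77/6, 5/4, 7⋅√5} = {-77/6, 5/4}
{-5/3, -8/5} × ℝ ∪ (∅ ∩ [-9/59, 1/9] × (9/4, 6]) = {-5/3, -8/5} × ℝ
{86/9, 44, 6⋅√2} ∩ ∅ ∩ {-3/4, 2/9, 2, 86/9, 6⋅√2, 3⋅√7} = ∅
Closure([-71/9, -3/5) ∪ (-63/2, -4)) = [-63/2, -3/5]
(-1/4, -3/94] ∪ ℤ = ℤ ∪ (-1/4, -3/94]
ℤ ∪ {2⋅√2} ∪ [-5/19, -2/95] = ℤ ∪ [-5/19, -2/95] ∪ {2⋅√2}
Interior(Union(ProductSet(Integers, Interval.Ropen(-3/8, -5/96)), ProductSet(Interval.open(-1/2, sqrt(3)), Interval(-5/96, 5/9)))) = ProductSet(Interval.open(-1/2, sqrt(3)), Interval.open(-5/96, 5/9))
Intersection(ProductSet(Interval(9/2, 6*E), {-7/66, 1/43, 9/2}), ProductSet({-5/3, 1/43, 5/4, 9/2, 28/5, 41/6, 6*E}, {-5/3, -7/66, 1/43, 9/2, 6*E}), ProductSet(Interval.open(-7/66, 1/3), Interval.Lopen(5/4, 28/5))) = EmptySet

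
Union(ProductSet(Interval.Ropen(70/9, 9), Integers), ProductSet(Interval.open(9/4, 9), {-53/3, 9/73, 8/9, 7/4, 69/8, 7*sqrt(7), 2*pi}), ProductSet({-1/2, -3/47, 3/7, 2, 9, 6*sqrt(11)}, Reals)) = Union(ProductSet({-1/2, -3/47, 3/7, 2, 9, 6*sqrt(11)}, Reals), ProductSet(Interval.open(9/4, 9), {-53/3, 9/73, 8/9, 7/4, 69/8, 7*sqrt(7), 2*pi}), ProductSet(Interval.Ropen(70/9, 9), Integers))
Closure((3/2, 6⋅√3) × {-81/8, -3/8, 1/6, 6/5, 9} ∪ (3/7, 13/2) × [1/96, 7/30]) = ([3/7, 13/2] × [1/96, 7/30]) ∪ ([3/2, 6⋅√3] × {-81/8, -3/8, 6/5, 9}) ∪ ((3/2, 6⋅√3] × {-81/8, -3/8, 1/6, 6/5, 9})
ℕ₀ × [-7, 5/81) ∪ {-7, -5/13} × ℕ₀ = ({-7, -5/13} × ℕ₀) ∪ (ℕ₀ × [-7, 5/81))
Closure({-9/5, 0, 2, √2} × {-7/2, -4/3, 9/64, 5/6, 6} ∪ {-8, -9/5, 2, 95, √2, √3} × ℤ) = ({-8, -9/5, 2, 95, √2, √3} × ℤ) ∪ ({-9/5, 0, 2, √2} × {-7/2, -4/3, 9/64, 5/6, 6})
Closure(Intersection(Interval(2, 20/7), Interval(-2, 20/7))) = Interval(2, 20/7)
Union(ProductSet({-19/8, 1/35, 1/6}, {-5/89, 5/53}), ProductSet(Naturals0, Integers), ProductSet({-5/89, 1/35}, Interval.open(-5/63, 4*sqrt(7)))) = Union(ProductSet({-5/89, 1/35}, Interval.open(-5/63, 4*sqrt(7))), ProductSet({-19/8, 1/35, 1/6}, {-5/89, 5/53}), ProductSet(Naturals0, Integers))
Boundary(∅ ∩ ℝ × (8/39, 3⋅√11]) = ∅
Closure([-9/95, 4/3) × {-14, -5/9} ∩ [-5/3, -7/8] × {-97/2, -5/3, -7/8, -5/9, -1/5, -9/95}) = ∅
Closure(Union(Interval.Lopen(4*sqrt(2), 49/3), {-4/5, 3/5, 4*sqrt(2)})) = Union({-4/5, 3/5}, Interval(4*sqrt(2), 49/3))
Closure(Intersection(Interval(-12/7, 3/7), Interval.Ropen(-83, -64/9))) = EmptySet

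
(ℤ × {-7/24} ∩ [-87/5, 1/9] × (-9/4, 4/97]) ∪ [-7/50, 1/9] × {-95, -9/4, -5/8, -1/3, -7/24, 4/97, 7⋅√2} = ({-17, -16, …, 0} × {-7/24}) ∪ ([-7/50, 1/9] × {-95, -9/4, -5/8, -1/3, -7/24, 4/97, 7⋅√2})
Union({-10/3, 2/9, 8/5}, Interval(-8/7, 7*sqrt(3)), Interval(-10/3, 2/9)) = Interval(-10/3, 7*sqrt(3))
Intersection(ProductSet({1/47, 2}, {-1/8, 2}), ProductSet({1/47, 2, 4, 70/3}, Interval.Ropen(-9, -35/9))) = EmptySet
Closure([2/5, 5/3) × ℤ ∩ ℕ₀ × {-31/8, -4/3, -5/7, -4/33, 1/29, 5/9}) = ∅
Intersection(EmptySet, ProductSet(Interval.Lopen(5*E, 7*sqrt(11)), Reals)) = EmptySet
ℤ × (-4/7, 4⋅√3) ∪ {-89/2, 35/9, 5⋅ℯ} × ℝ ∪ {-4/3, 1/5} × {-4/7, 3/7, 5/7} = ({-4/3, 1/5} × {-4/7, 3/7, 5/7}) ∪ ({-89/2, 35/9, 5⋅ℯ} × ℝ) ∪ (ℤ × (-4/7, 4⋅√3))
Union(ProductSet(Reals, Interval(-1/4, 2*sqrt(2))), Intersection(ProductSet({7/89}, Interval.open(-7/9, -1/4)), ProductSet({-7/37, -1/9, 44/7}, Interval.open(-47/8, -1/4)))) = ProductSet(Reals, Interval(-1/4, 2*sqrt(2)))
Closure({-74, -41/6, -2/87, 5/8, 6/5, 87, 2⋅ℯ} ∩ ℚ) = {-74, -41/6, -2/87, 5/8, 6/5, 87}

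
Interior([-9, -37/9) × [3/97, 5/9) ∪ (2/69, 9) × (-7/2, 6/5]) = ((-9, -37/9) × (3/97, 5/9)) ∪ ((2/69, 9) × (-7/2, 6/5))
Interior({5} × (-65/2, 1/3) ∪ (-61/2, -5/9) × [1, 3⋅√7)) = (-61/2, -5/9) × (1, 3⋅√7)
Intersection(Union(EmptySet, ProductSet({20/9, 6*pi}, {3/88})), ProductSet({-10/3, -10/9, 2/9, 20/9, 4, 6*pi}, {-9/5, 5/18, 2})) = EmptySet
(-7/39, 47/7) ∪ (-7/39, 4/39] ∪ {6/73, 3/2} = (-7/39, 47/7)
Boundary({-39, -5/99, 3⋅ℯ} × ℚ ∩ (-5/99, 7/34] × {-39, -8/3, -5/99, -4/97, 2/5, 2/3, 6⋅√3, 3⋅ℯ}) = ∅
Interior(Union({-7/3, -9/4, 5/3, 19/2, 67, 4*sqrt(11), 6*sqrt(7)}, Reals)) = Reals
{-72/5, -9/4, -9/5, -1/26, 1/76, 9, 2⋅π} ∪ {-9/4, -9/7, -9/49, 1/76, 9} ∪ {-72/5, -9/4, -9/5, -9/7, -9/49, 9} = {-72/5, -9/4, -9/5, -9/7, -9/49, -1/26, 1/76, 9, 2⋅π}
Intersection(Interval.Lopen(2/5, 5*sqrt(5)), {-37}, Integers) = EmptySet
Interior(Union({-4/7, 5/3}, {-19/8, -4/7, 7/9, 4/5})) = EmptySet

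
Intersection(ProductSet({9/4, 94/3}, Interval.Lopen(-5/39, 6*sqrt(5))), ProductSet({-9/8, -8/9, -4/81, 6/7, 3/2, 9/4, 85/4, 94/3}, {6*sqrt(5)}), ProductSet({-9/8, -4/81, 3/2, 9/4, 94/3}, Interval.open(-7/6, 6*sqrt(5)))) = EmptySet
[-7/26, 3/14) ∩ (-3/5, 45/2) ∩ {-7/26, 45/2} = {-7/26}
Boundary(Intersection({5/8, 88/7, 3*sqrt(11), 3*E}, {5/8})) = {5/8}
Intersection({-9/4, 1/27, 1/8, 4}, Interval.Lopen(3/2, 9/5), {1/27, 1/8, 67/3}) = EmptySet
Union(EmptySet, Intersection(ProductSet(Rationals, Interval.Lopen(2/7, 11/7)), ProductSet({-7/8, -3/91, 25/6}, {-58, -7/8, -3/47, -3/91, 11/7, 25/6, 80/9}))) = ProductSet({-7/8, -3/91, 25/6}, {11/7})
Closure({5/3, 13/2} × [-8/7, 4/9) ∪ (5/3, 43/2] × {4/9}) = ([5/3, 43/2] × {4/9}) ∪ ({5/3, 13/2} × [-8/7, 4/9])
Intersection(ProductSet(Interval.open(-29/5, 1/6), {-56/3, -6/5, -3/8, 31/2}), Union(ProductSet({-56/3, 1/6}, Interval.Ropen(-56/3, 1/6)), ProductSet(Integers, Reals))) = ProductSet(Range(-5, 1, 1), {-56/3, -6/5, -3/8, 31/2})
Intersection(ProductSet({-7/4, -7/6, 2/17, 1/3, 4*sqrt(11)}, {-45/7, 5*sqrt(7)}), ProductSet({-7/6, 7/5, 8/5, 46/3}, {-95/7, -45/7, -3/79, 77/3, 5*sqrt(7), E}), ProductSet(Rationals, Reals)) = ProductSet({-7/6}, {-45/7, 5*sqrt(7)})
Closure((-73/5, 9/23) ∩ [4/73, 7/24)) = [4/73, 7/24]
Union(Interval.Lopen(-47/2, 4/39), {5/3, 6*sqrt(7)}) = Union({5/3, 6*sqrt(7)}, Interval.Lopen(-47/2, 4/39))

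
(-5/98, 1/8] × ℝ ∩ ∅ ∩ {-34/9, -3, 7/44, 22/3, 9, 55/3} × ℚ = ∅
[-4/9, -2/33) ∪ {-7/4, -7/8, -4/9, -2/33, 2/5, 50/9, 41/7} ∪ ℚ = ℚ ∪ [-4/9, -2/33]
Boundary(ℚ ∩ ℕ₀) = ℕ₀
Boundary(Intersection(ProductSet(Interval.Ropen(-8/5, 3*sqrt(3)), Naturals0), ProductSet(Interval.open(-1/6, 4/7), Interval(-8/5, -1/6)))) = EmptySet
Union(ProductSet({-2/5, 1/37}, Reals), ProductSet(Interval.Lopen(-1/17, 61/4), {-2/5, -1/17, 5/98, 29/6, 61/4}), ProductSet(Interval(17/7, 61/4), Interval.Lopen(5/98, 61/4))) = Union(ProductSet({-2/5, 1/37}, Reals), ProductSet(Interval.Lopen(-1/17, 61/4), {-2/5, -1/17, 5/98, 29/6, 61/4}), ProductSet(Interval(17/7, 61/4), Interval.Lopen(5/98, 61/4)))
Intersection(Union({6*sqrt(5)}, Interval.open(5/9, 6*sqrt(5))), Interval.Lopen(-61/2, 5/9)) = EmptySet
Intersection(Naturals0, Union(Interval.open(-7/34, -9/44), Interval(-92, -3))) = EmptySet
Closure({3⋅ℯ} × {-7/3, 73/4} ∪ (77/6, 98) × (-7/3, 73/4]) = ({77/6, 98} × [-7/3, 73/4]) ∪ ((77/6, 98) × (-7/3, 73/4]) ∪ (({3⋅ℯ} ∪ [77/6, 98]) × {-7/3, 73/4})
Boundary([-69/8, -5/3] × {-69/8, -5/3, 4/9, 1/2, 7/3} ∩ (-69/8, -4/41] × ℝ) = [-69/8, -5/3] × {-69/8, -5/3, 4/9, 1/2, 7/3}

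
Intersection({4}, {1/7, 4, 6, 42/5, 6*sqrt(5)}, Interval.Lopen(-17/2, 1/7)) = EmptySet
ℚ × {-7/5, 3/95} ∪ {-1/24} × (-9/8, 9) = (ℚ × {-7/5, 3/95}) ∪ ({-1/24} × (-9/8, 9))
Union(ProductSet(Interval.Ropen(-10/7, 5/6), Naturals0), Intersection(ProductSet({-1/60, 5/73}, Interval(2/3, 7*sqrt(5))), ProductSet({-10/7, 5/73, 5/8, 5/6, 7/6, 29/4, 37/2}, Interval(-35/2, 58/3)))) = Union(ProductSet({5/73}, Interval(2/3, 7*sqrt(5))), ProductSet(Interval.Ropen(-10/7, 5/6), Naturals0))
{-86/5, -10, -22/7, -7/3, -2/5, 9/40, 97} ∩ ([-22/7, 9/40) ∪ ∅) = {-22/7, -7/3, -2/5}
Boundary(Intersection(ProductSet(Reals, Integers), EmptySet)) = EmptySet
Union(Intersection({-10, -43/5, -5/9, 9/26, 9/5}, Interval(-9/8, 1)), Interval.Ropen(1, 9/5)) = Union({-5/9, 9/26}, Interval.Ropen(1, 9/5))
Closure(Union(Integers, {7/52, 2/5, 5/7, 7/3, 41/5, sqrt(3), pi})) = Union({7/52, 2/5, 5/7, 7/3, 41/5, sqrt(3), pi}, Integers)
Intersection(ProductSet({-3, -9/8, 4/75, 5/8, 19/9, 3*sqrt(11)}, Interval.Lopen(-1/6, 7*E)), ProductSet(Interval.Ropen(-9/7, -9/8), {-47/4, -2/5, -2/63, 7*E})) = EmptySet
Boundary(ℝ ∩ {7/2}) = {7/2}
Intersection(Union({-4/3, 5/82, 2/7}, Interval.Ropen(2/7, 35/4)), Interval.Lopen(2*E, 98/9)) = Interval.open(2*E, 35/4)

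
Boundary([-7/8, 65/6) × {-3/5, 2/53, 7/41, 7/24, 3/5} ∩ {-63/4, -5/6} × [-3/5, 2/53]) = {-5/6} × {-3/5, 2/53}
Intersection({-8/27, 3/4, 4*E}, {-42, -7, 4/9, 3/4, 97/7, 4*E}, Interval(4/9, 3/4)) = {3/4}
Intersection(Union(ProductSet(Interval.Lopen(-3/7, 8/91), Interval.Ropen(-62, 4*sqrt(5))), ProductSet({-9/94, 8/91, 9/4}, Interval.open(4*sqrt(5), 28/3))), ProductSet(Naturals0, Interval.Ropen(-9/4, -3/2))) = ProductSet(Range(0, 1, 1), Interval.Ropen(-9/4, -3/2))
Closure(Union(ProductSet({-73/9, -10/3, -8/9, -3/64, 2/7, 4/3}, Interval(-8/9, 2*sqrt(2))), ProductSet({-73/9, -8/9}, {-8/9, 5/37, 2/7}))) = ProductSet({-73/9, -10/3, -8/9, -3/64, 2/7, 4/3}, Interval(-8/9, 2*sqrt(2)))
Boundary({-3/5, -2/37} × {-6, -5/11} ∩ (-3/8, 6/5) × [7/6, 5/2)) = ∅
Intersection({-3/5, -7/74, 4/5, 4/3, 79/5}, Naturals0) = EmptySet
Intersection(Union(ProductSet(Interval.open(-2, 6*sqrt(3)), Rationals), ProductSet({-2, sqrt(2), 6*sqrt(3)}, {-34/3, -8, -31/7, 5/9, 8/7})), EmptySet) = EmptySet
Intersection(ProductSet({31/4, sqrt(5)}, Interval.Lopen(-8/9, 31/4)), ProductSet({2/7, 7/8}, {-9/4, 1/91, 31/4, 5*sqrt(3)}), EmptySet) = EmptySet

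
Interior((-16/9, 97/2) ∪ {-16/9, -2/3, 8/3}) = (-16/9, 97/2)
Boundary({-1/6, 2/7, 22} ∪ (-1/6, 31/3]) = {-1/6, 31/3, 22}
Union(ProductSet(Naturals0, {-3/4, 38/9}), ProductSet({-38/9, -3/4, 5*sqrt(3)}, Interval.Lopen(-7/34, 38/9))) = Union(ProductSet({-38/9, -3/4, 5*sqrt(3)}, Interval.Lopen(-7/34, 38/9)), ProductSet(Naturals0, {-3/4, 38/9}))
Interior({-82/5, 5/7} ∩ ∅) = ∅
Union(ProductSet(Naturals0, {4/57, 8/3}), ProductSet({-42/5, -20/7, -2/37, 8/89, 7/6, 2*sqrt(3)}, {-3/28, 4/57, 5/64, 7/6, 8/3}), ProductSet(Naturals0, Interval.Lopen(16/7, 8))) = Union(ProductSet({-42/5, -20/7, -2/37, 8/89, 7/6, 2*sqrt(3)}, {-3/28, 4/57, 5/64, 7/6, 8/3}), ProductSet(Naturals0, Union({4/57}, Interval.Lopen(16/7, 8))))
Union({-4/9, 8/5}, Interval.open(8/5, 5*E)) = Union({-4/9}, Interval.Ropen(8/5, 5*E))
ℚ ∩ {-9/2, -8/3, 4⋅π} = {-9/2, -8/3}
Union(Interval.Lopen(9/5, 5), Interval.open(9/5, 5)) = Interval.Lopen(9/5, 5)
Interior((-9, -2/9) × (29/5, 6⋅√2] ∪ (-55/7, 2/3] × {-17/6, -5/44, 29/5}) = (-9, -2/9) × (29/5, 6⋅√2)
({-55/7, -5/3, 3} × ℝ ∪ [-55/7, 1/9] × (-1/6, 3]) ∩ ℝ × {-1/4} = {-55/7, -5/3, 3} × {-1/4}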